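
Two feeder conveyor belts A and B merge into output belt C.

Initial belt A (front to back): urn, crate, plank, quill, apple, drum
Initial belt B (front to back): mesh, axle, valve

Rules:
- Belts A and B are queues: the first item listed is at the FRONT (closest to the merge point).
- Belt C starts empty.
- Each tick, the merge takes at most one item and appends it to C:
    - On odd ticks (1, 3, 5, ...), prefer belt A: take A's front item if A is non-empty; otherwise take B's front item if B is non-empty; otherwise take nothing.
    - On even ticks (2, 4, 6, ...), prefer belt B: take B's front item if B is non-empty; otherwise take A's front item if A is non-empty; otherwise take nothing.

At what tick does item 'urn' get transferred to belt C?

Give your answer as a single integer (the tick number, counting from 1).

Answer: 1

Derivation:
Tick 1: prefer A, take urn from A; A=[crate,plank,quill,apple,drum] B=[mesh,axle,valve] C=[urn]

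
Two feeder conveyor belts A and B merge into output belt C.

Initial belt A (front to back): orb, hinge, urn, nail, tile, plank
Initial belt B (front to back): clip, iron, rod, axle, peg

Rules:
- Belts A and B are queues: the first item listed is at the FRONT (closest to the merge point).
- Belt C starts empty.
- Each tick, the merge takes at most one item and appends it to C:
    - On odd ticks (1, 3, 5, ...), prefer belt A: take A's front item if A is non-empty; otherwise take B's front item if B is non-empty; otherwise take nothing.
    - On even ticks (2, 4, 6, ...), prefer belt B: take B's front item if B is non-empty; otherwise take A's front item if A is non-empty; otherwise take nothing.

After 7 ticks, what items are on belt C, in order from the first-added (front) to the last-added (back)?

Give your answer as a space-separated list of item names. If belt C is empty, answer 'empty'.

Answer: orb clip hinge iron urn rod nail

Derivation:
Tick 1: prefer A, take orb from A; A=[hinge,urn,nail,tile,plank] B=[clip,iron,rod,axle,peg] C=[orb]
Tick 2: prefer B, take clip from B; A=[hinge,urn,nail,tile,plank] B=[iron,rod,axle,peg] C=[orb,clip]
Tick 3: prefer A, take hinge from A; A=[urn,nail,tile,plank] B=[iron,rod,axle,peg] C=[orb,clip,hinge]
Tick 4: prefer B, take iron from B; A=[urn,nail,tile,plank] B=[rod,axle,peg] C=[orb,clip,hinge,iron]
Tick 5: prefer A, take urn from A; A=[nail,tile,plank] B=[rod,axle,peg] C=[orb,clip,hinge,iron,urn]
Tick 6: prefer B, take rod from B; A=[nail,tile,plank] B=[axle,peg] C=[orb,clip,hinge,iron,urn,rod]
Tick 7: prefer A, take nail from A; A=[tile,plank] B=[axle,peg] C=[orb,clip,hinge,iron,urn,rod,nail]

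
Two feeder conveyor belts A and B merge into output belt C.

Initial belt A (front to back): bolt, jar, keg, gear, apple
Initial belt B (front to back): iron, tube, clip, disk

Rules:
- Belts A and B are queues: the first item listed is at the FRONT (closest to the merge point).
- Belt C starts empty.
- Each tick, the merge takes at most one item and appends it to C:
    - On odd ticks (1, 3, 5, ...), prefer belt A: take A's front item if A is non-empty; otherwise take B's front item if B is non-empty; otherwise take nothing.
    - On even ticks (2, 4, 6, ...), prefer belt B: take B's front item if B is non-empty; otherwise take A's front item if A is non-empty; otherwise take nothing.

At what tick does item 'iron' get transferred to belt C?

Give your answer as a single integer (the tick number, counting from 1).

Answer: 2

Derivation:
Tick 1: prefer A, take bolt from A; A=[jar,keg,gear,apple] B=[iron,tube,clip,disk] C=[bolt]
Tick 2: prefer B, take iron from B; A=[jar,keg,gear,apple] B=[tube,clip,disk] C=[bolt,iron]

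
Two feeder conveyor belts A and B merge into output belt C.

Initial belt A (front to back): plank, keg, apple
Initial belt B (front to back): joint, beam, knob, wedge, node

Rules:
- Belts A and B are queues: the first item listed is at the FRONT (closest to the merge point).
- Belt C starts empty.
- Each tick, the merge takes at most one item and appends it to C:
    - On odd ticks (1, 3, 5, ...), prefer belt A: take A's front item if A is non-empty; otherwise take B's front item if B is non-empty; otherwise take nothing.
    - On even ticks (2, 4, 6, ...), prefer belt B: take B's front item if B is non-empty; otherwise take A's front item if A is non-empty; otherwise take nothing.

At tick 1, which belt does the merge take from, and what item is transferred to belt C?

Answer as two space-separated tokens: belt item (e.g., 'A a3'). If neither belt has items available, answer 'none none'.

Tick 1: prefer A, take plank from A; A=[keg,apple] B=[joint,beam,knob,wedge,node] C=[plank]

Answer: A plank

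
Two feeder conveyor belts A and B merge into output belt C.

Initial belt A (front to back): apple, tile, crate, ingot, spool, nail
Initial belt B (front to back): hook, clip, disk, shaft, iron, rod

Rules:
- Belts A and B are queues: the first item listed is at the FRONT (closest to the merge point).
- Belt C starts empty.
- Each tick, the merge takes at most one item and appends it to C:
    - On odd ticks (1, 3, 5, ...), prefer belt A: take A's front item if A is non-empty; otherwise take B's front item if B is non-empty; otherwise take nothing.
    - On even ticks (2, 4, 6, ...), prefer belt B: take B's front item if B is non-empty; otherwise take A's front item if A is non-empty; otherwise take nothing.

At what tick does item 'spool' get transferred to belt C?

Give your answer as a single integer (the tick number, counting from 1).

Answer: 9

Derivation:
Tick 1: prefer A, take apple from A; A=[tile,crate,ingot,spool,nail] B=[hook,clip,disk,shaft,iron,rod] C=[apple]
Tick 2: prefer B, take hook from B; A=[tile,crate,ingot,spool,nail] B=[clip,disk,shaft,iron,rod] C=[apple,hook]
Tick 3: prefer A, take tile from A; A=[crate,ingot,spool,nail] B=[clip,disk,shaft,iron,rod] C=[apple,hook,tile]
Tick 4: prefer B, take clip from B; A=[crate,ingot,spool,nail] B=[disk,shaft,iron,rod] C=[apple,hook,tile,clip]
Tick 5: prefer A, take crate from A; A=[ingot,spool,nail] B=[disk,shaft,iron,rod] C=[apple,hook,tile,clip,crate]
Tick 6: prefer B, take disk from B; A=[ingot,spool,nail] B=[shaft,iron,rod] C=[apple,hook,tile,clip,crate,disk]
Tick 7: prefer A, take ingot from A; A=[spool,nail] B=[shaft,iron,rod] C=[apple,hook,tile,clip,crate,disk,ingot]
Tick 8: prefer B, take shaft from B; A=[spool,nail] B=[iron,rod] C=[apple,hook,tile,clip,crate,disk,ingot,shaft]
Tick 9: prefer A, take spool from A; A=[nail] B=[iron,rod] C=[apple,hook,tile,clip,crate,disk,ingot,shaft,spool]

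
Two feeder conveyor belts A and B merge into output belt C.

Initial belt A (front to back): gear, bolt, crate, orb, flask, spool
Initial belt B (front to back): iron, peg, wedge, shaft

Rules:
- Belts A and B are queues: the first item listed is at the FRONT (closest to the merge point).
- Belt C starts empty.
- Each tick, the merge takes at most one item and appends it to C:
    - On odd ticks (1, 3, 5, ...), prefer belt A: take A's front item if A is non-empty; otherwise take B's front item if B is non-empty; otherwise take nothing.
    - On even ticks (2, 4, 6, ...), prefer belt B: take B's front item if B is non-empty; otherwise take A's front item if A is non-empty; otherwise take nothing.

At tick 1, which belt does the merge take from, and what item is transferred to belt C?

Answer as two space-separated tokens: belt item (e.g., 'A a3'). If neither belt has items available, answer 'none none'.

Tick 1: prefer A, take gear from A; A=[bolt,crate,orb,flask,spool] B=[iron,peg,wedge,shaft] C=[gear]

Answer: A gear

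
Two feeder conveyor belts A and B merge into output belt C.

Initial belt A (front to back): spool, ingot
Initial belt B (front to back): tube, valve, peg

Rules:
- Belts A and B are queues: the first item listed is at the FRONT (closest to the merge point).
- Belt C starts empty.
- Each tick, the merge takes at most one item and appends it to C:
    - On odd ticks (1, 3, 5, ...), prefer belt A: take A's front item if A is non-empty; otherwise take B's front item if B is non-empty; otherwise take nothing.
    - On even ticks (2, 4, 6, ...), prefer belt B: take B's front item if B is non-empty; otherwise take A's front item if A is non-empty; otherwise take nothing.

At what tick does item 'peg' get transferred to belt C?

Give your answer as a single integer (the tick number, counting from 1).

Answer: 5

Derivation:
Tick 1: prefer A, take spool from A; A=[ingot] B=[tube,valve,peg] C=[spool]
Tick 2: prefer B, take tube from B; A=[ingot] B=[valve,peg] C=[spool,tube]
Tick 3: prefer A, take ingot from A; A=[-] B=[valve,peg] C=[spool,tube,ingot]
Tick 4: prefer B, take valve from B; A=[-] B=[peg] C=[spool,tube,ingot,valve]
Tick 5: prefer A, take peg from B; A=[-] B=[-] C=[spool,tube,ingot,valve,peg]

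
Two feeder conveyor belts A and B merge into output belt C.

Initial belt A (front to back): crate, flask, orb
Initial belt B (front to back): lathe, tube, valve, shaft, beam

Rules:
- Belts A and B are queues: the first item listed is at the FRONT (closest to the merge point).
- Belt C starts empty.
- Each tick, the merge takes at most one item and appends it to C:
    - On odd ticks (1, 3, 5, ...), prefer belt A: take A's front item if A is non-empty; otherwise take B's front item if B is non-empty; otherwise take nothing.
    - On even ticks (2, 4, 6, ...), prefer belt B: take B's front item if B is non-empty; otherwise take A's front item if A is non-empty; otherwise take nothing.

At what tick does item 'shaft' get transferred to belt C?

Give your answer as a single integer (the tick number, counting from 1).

Tick 1: prefer A, take crate from A; A=[flask,orb] B=[lathe,tube,valve,shaft,beam] C=[crate]
Tick 2: prefer B, take lathe from B; A=[flask,orb] B=[tube,valve,shaft,beam] C=[crate,lathe]
Tick 3: prefer A, take flask from A; A=[orb] B=[tube,valve,shaft,beam] C=[crate,lathe,flask]
Tick 4: prefer B, take tube from B; A=[orb] B=[valve,shaft,beam] C=[crate,lathe,flask,tube]
Tick 5: prefer A, take orb from A; A=[-] B=[valve,shaft,beam] C=[crate,lathe,flask,tube,orb]
Tick 6: prefer B, take valve from B; A=[-] B=[shaft,beam] C=[crate,lathe,flask,tube,orb,valve]
Tick 7: prefer A, take shaft from B; A=[-] B=[beam] C=[crate,lathe,flask,tube,orb,valve,shaft]

Answer: 7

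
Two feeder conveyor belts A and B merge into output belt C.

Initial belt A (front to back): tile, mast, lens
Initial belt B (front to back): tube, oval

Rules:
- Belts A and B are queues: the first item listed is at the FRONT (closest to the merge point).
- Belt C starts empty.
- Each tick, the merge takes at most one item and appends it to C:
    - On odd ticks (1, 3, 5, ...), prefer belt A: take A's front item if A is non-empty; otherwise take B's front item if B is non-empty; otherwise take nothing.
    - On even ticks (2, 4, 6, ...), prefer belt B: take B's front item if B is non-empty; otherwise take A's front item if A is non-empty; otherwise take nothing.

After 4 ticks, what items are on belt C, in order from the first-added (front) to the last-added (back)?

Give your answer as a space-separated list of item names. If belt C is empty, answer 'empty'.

Tick 1: prefer A, take tile from A; A=[mast,lens] B=[tube,oval] C=[tile]
Tick 2: prefer B, take tube from B; A=[mast,lens] B=[oval] C=[tile,tube]
Tick 3: prefer A, take mast from A; A=[lens] B=[oval] C=[tile,tube,mast]
Tick 4: prefer B, take oval from B; A=[lens] B=[-] C=[tile,tube,mast,oval]

Answer: tile tube mast oval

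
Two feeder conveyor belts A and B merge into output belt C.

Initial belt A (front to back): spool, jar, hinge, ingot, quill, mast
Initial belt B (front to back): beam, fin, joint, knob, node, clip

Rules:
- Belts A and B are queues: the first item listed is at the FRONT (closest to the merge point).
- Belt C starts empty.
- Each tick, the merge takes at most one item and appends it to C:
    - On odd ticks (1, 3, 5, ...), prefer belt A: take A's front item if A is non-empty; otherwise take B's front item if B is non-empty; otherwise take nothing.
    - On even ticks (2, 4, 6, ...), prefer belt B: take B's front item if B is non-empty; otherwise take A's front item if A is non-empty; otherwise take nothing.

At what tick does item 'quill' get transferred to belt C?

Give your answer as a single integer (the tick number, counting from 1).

Answer: 9

Derivation:
Tick 1: prefer A, take spool from A; A=[jar,hinge,ingot,quill,mast] B=[beam,fin,joint,knob,node,clip] C=[spool]
Tick 2: prefer B, take beam from B; A=[jar,hinge,ingot,quill,mast] B=[fin,joint,knob,node,clip] C=[spool,beam]
Tick 3: prefer A, take jar from A; A=[hinge,ingot,quill,mast] B=[fin,joint,knob,node,clip] C=[spool,beam,jar]
Tick 4: prefer B, take fin from B; A=[hinge,ingot,quill,mast] B=[joint,knob,node,clip] C=[spool,beam,jar,fin]
Tick 5: prefer A, take hinge from A; A=[ingot,quill,mast] B=[joint,knob,node,clip] C=[spool,beam,jar,fin,hinge]
Tick 6: prefer B, take joint from B; A=[ingot,quill,mast] B=[knob,node,clip] C=[spool,beam,jar,fin,hinge,joint]
Tick 7: prefer A, take ingot from A; A=[quill,mast] B=[knob,node,clip] C=[spool,beam,jar,fin,hinge,joint,ingot]
Tick 8: prefer B, take knob from B; A=[quill,mast] B=[node,clip] C=[spool,beam,jar,fin,hinge,joint,ingot,knob]
Tick 9: prefer A, take quill from A; A=[mast] B=[node,clip] C=[spool,beam,jar,fin,hinge,joint,ingot,knob,quill]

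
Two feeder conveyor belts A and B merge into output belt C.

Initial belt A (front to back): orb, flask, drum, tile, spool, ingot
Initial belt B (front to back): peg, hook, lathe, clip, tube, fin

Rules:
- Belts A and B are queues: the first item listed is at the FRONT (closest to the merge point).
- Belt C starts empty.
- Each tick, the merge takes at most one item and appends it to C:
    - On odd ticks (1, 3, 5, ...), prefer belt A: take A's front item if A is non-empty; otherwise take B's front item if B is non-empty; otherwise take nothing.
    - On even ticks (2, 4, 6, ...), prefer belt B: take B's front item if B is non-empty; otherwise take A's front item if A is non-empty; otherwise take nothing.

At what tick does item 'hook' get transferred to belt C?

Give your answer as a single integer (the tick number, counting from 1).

Tick 1: prefer A, take orb from A; A=[flask,drum,tile,spool,ingot] B=[peg,hook,lathe,clip,tube,fin] C=[orb]
Tick 2: prefer B, take peg from B; A=[flask,drum,tile,spool,ingot] B=[hook,lathe,clip,tube,fin] C=[orb,peg]
Tick 3: prefer A, take flask from A; A=[drum,tile,spool,ingot] B=[hook,lathe,clip,tube,fin] C=[orb,peg,flask]
Tick 4: prefer B, take hook from B; A=[drum,tile,spool,ingot] B=[lathe,clip,tube,fin] C=[orb,peg,flask,hook]

Answer: 4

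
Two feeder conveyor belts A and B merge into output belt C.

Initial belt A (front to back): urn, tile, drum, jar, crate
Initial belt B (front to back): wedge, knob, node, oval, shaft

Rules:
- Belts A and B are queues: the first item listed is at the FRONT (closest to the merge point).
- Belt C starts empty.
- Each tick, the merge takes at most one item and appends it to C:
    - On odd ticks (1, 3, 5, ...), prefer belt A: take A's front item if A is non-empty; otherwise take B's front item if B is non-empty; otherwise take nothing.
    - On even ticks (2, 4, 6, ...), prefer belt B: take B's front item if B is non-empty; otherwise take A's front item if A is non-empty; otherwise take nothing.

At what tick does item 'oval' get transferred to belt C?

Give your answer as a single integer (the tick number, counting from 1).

Tick 1: prefer A, take urn from A; A=[tile,drum,jar,crate] B=[wedge,knob,node,oval,shaft] C=[urn]
Tick 2: prefer B, take wedge from B; A=[tile,drum,jar,crate] B=[knob,node,oval,shaft] C=[urn,wedge]
Tick 3: prefer A, take tile from A; A=[drum,jar,crate] B=[knob,node,oval,shaft] C=[urn,wedge,tile]
Tick 4: prefer B, take knob from B; A=[drum,jar,crate] B=[node,oval,shaft] C=[urn,wedge,tile,knob]
Tick 5: prefer A, take drum from A; A=[jar,crate] B=[node,oval,shaft] C=[urn,wedge,tile,knob,drum]
Tick 6: prefer B, take node from B; A=[jar,crate] B=[oval,shaft] C=[urn,wedge,tile,knob,drum,node]
Tick 7: prefer A, take jar from A; A=[crate] B=[oval,shaft] C=[urn,wedge,tile,knob,drum,node,jar]
Tick 8: prefer B, take oval from B; A=[crate] B=[shaft] C=[urn,wedge,tile,knob,drum,node,jar,oval]

Answer: 8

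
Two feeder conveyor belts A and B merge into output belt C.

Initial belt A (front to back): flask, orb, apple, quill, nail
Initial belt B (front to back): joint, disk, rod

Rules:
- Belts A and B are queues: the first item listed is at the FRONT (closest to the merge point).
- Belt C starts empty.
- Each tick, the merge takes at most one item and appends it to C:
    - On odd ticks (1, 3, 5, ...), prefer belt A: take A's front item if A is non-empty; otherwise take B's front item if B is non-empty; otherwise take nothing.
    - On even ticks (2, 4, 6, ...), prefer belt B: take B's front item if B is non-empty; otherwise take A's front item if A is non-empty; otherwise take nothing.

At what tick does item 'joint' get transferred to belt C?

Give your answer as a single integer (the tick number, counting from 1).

Answer: 2

Derivation:
Tick 1: prefer A, take flask from A; A=[orb,apple,quill,nail] B=[joint,disk,rod] C=[flask]
Tick 2: prefer B, take joint from B; A=[orb,apple,quill,nail] B=[disk,rod] C=[flask,joint]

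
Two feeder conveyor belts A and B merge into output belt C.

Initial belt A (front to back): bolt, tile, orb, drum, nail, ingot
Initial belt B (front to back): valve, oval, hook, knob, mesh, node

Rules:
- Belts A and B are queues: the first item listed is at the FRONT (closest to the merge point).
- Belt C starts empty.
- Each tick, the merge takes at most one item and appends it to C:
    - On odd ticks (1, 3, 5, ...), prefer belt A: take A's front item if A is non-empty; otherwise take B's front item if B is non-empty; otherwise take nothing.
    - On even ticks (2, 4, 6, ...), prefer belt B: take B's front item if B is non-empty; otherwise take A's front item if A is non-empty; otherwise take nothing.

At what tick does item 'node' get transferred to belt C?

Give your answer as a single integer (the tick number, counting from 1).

Answer: 12

Derivation:
Tick 1: prefer A, take bolt from A; A=[tile,orb,drum,nail,ingot] B=[valve,oval,hook,knob,mesh,node] C=[bolt]
Tick 2: prefer B, take valve from B; A=[tile,orb,drum,nail,ingot] B=[oval,hook,knob,mesh,node] C=[bolt,valve]
Tick 3: prefer A, take tile from A; A=[orb,drum,nail,ingot] B=[oval,hook,knob,mesh,node] C=[bolt,valve,tile]
Tick 4: prefer B, take oval from B; A=[orb,drum,nail,ingot] B=[hook,knob,mesh,node] C=[bolt,valve,tile,oval]
Tick 5: prefer A, take orb from A; A=[drum,nail,ingot] B=[hook,knob,mesh,node] C=[bolt,valve,tile,oval,orb]
Tick 6: prefer B, take hook from B; A=[drum,nail,ingot] B=[knob,mesh,node] C=[bolt,valve,tile,oval,orb,hook]
Tick 7: prefer A, take drum from A; A=[nail,ingot] B=[knob,mesh,node] C=[bolt,valve,tile,oval,orb,hook,drum]
Tick 8: prefer B, take knob from B; A=[nail,ingot] B=[mesh,node] C=[bolt,valve,tile,oval,orb,hook,drum,knob]
Tick 9: prefer A, take nail from A; A=[ingot] B=[mesh,node] C=[bolt,valve,tile,oval,orb,hook,drum,knob,nail]
Tick 10: prefer B, take mesh from B; A=[ingot] B=[node] C=[bolt,valve,tile,oval,orb,hook,drum,knob,nail,mesh]
Tick 11: prefer A, take ingot from A; A=[-] B=[node] C=[bolt,valve,tile,oval,orb,hook,drum,knob,nail,mesh,ingot]
Tick 12: prefer B, take node from B; A=[-] B=[-] C=[bolt,valve,tile,oval,orb,hook,drum,knob,nail,mesh,ingot,node]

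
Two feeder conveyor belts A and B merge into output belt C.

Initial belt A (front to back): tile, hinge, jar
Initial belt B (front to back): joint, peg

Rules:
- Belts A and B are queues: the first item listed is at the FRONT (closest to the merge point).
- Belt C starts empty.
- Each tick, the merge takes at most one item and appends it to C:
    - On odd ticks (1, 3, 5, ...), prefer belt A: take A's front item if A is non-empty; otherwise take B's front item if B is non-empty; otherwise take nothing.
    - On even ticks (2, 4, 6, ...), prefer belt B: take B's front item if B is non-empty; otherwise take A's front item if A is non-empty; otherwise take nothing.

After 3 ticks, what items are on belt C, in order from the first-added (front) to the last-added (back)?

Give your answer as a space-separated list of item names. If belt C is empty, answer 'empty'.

Tick 1: prefer A, take tile from A; A=[hinge,jar] B=[joint,peg] C=[tile]
Tick 2: prefer B, take joint from B; A=[hinge,jar] B=[peg] C=[tile,joint]
Tick 3: prefer A, take hinge from A; A=[jar] B=[peg] C=[tile,joint,hinge]

Answer: tile joint hinge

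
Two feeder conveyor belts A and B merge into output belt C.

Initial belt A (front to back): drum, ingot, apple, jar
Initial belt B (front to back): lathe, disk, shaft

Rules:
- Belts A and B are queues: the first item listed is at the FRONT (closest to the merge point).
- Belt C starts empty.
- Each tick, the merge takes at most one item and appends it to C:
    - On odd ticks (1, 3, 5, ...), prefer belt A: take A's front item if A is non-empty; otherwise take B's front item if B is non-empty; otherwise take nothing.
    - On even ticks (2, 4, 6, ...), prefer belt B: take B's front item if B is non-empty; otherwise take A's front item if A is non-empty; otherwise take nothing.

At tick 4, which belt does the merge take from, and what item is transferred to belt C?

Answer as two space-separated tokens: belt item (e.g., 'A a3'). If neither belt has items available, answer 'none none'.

Answer: B disk

Derivation:
Tick 1: prefer A, take drum from A; A=[ingot,apple,jar] B=[lathe,disk,shaft] C=[drum]
Tick 2: prefer B, take lathe from B; A=[ingot,apple,jar] B=[disk,shaft] C=[drum,lathe]
Tick 3: prefer A, take ingot from A; A=[apple,jar] B=[disk,shaft] C=[drum,lathe,ingot]
Tick 4: prefer B, take disk from B; A=[apple,jar] B=[shaft] C=[drum,lathe,ingot,disk]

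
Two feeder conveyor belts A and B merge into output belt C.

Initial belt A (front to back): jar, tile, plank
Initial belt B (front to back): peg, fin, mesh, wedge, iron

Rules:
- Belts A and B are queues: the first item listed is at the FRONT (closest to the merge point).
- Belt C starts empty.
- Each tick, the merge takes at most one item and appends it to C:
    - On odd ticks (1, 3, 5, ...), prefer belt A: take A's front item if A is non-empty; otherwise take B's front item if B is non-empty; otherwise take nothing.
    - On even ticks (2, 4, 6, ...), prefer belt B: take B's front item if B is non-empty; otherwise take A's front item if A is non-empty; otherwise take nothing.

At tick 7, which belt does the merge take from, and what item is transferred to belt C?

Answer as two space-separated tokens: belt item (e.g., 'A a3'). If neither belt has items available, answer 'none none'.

Answer: B wedge

Derivation:
Tick 1: prefer A, take jar from A; A=[tile,plank] B=[peg,fin,mesh,wedge,iron] C=[jar]
Tick 2: prefer B, take peg from B; A=[tile,plank] B=[fin,mesh,wedge,iron] C=[jar,peg]
Tick 3: prefer A, take tile from A; A=[plank] B=[fin,mesh,wedge,iron] C=[jar,peg,tile]
Tick 4: prefer B, take fin from B; A=[plank] B=[mesh,wedge,iron] C=[jar,peg,tile,fin]
Tick 5: prefer A, take plank from A; A=[-] B=[mesh,wedge,iron] C=[jar,peg,tile,fin,plank]
Tick 6: prefer B, take mesh from B; A=[-] B=[wedge,iron] C=[jar,peg,tile,fin,plank,mesh]
Tick 7: prefer A, take wedge from B; A=[-] B=[iron] C=[jar,peg,tile,fin,plank,mesh,wedge]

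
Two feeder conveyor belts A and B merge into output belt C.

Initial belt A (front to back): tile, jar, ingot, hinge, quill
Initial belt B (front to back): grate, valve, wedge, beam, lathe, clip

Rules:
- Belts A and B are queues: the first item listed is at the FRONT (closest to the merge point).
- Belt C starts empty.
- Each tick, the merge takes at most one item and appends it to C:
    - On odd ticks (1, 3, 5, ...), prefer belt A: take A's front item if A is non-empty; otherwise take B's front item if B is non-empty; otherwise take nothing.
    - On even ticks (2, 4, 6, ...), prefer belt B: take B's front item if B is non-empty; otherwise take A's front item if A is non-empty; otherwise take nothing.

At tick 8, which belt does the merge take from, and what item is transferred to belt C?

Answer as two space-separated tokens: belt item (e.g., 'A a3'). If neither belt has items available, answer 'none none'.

Answer: B beam

Derivation:
Tick 1: prefer A, take tile from A; A=[jar,ingot,hinge,quill] B=[grate,valve,wedge,beam,lathe,clip] C=[tile]
Tick 2: prefer B, take grate from B; A=[jar,ingot,hinge,quill] B=[valve,wedge,beam,lathe,clip] C=[tile,grate]
Tick 3: prefer A, take jar from A; A=[ingot,hinge,quill] B=[valve,wedge,beam,lathe,clip] C=[tile,grate,jar]
Tick 4: prefer B, take valve from B; A=[ingot,hinge,quill] B=[wedge,beam,lathe,clip] C=[tile,grate,jar,valve]
Tick 5: prefer A, take ingot from A; A=[hinge,quill] B=[wedge,beam,lathe,clip] C=[tile,grate,jar,valve,ingot]
Tick 6: prefer B, take wedge from B; A=[hinge,quill] B=[beam,lathe,clip] C=[tile,grate,jar,valve,ingot,wedge]
Tick 7: prefer A, take hinge from A; A=[quill] B=[beam,lathe,clip] C=[tile,grate,jar,valve,ingot,wedge,hinge]
Tick 8: prefer B, take beam from B; A=[quill] B=[lathe,clip] C=[tile,grate,jar,valve,ingot,wedge,hinge,beam]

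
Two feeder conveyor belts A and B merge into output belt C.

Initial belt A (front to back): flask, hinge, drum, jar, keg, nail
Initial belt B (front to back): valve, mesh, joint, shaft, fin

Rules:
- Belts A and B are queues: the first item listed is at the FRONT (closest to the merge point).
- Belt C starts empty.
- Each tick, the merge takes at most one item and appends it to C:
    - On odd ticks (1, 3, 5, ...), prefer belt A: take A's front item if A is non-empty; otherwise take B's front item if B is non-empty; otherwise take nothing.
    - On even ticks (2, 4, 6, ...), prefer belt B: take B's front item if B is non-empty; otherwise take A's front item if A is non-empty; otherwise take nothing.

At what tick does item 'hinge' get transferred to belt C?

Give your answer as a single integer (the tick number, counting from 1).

Answer: 3

Derivation:
Tick 1: prefer A, take flask from A; A=[hinge,drum,jar,keg,nail] B=[valve,mesh,joint,shaft,fin] C=[flask]
Tick 2: prefer B, take valve from B; A=[hinge,drum,jar,keg,nail] B=[mesh,joint,shaft,fin] C=[flask,valve]
Tick 3: prefer A, take hinge from A; A=[drum,jar,keg,nail] B=[mesh,joint,shaft,fin] C=[flask,valve,hinge]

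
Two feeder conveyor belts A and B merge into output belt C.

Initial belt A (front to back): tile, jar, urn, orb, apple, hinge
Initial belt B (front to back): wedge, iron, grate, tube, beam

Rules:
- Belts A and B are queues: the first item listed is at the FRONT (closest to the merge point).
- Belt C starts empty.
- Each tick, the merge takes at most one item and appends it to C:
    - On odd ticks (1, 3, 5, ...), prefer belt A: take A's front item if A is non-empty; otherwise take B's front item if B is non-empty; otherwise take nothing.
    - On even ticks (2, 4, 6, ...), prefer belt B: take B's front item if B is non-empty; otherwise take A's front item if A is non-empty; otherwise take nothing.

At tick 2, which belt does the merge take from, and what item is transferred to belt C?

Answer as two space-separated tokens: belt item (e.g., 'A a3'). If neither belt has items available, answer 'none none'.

Tick 1: prefer A, take tile from A; A=[jar,urn,orb,apple,hinge] B=[wedge,iron,grate,tube,beam] C=[tile]
Tick 2: prefer B, take wedge from B; A=[jar,urn,orb,apple,hinge] B=[iron,grate,tube,beam] C=[tile,wedge]

Answer: B wedge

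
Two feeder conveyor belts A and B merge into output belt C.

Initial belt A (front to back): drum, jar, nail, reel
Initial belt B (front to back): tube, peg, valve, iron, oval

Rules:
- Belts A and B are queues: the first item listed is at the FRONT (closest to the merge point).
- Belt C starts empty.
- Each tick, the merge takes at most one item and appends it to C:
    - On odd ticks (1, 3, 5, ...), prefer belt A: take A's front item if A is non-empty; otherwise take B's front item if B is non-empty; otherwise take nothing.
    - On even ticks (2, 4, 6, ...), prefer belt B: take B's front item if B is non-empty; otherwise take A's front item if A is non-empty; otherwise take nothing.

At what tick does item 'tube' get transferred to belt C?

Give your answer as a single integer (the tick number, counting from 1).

Answer: 2

Derivation:
Tick 1: prefer A, take drum from A; A=[jar,nail,reel] B=[tube,peg,valve,iron,oval] C=[drum]
Tick 2: prefer B, take tube from B; A=[jar,nail,reel] B=[peg,valve,iron,oval] C=[drum,tube]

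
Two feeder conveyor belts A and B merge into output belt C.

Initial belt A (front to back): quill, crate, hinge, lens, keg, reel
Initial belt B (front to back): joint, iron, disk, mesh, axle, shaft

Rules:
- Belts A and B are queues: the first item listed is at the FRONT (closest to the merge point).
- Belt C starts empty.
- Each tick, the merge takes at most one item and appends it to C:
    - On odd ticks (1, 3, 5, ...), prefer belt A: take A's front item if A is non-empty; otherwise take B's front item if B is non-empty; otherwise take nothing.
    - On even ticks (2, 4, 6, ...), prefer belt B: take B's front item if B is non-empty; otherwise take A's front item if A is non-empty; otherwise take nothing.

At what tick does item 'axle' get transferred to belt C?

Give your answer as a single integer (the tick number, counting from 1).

Tick 1: prefer A, take quill from A; A=[crate,hinge,lens,keg,reel] B=[joint,iron,disk,mesh,axle,shaft] C=[quill]
Tick 2: prefer B, take joint from B; A=[crate,hinge,lens,keg,reel] B=[iron,disk,mesh,axle,shaft] C=[quill,joint]
Tick 3: prefer A, take crate from A; A=[hinge,lens,keg,reel] B=[iron,disk,mesh,axle,shaft] C=[quill,joint,crate]
Tick 4: prefer B, take iron from B; A=[hinge,lens,keg,reel] B=[disk,mesh,axle,shaft] C=[quill,joint,crate,iron]
Tick 5: prefer A, take hinge from A; A=[lens,keg,reel] B=[disk,mesh,axle,shaft] C=[quill,joint,crate,iron,hinge]
Tick 6: prefer B, take disk from B; A=[lens,keg,reel] B=[mesh,axle,shaft] C=[quill,joint,crate,iron,hinge,disk]
Tick 7: prefer A, take lens from A; A=[keg,reel] B=[mesh,axle,shaft] C=[quill,joint,crate,iron,hinge,disk,lens]
Tick 8: prefer B, take mesh from B; A=[keg,reel] B=[axle,shaft] C=[quill,joint,crate,iron,hinge,disk,lens,mesh]
Tick 9: prefer A, take keg from A; A=[reel] B=[axle,shaft] C=[quill,joint,crate,iron,hinge,disk,lens,mesh,keg]
Tick 10: prefer B, take axle from B; A=[reel] B=[shaft] C=[quill,joint,crate,iron,hinge,disk,lens,mesh,keg,axle]

Answer: 10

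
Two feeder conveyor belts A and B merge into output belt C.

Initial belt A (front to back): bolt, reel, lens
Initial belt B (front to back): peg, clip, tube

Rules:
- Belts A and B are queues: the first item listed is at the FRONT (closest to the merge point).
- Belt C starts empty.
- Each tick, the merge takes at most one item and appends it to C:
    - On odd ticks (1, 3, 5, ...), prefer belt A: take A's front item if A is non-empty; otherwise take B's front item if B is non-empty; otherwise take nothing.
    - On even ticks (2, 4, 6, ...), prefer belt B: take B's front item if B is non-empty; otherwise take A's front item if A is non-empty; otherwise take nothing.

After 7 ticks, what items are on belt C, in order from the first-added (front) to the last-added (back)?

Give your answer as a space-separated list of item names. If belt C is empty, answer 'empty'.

Answer: bolt peg reel clip lens tube

Derivation:
Tick 1: prefer A, take bolt from A; A=[reel,lens] B=[peg,clip,tube] C=[bolt]
Tick 2: prefer B, take peg from B; A=[reel,lens] B=[clip,tube] C=[bolt,peg]
Tick 3: prefer A, take reel from A; A=[lens] B=[clip,tube] C=[bolt,peg,reel]
Tick 4: prefer B, take clip from B; A=[lens] B=[tube] C=[bolt,peg,reel,clip]
Tick 5: prefer A, take lens from A; A=[-] B=[tube] C=[bolt,peg,reel,clip,lens]
Tick 6: prefer B, take tube from B; A=[-] B=[-] C=[bolt,peg,reel,clip,lens,tube]
Tick 7: prefer A, both empty, nothing taken; A=[-] B=[-] C=[bolt,peg,reel,clip,lens,tube]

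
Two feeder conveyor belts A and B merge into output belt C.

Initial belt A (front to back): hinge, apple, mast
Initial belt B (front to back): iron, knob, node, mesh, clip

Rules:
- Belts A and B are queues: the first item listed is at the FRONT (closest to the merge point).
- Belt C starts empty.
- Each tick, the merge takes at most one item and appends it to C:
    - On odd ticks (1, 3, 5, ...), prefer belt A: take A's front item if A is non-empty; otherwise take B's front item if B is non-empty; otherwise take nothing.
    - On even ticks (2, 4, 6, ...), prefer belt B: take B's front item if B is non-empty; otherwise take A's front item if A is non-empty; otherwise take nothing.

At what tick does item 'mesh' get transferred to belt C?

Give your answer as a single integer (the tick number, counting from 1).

Tick 1: prefer A, take hinge from A; A=[apple,mast] B=[iron,knob,node,mesh,clip] C=[hinge]
Tick 2: prefer B, take iron from B; A=[apple,mast] B=[knob,node,mesh,clip] C=[hinge,iron]
Tick 3: prefer A, take apple from A; A=[mast] B=[knob,node,mesh,clip] C=[hinge,iron,apple]
Tick 4: prefer B, take knob from B; A=[mast] B=[node,mesh,clip] C=[hinge,iron,apple,knob]
Tick 5: prefer A, take mast from A; A=[-] B=[node,mesh,clip] C=[hinge,iron,apple,knob,mast]
Tick 6: prefer B, take node from B; A=[-] B=[mesh,clip] C=[hinge,iron,apple,knob,mast,node]
Tick 7: prefer A, take mesh from B; A=[-] B=[clip] C=[hinge,iron,apple,knob,mast,node,mesh]

Answer: 7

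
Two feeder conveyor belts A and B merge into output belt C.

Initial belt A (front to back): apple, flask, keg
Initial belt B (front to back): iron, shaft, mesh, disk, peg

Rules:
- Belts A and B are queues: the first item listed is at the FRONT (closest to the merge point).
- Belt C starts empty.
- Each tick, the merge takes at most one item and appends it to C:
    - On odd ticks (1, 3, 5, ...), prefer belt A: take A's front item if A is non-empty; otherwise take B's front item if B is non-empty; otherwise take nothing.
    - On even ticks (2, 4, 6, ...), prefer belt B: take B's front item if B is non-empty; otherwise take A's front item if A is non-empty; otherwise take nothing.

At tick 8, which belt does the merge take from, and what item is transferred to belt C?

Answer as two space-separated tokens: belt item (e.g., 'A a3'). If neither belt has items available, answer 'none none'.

Tick 1: prefer A, take apple from A; A=[flask,keg] B=[iron,shaft,mesh,disk,peg] C=[apple]
Tick 2: prefer B, take iron from B; A=[flask,keg] B=[shaft,mesh,disk,peg] C=[apple,iron]
Tick 3: prefer A, take flask from A; A=[keg] B=[shaft,mesh,disk,peg] C=[apple,iron,flask]
Tick 4: prefer B, take shaft from B; A=[keg] B=[mesh,disk,peg] C=[apple,iron,flask,shaft]
Tick 5: prefer A, take keg from A; A=[-] B=[mesh,disk,peg] C=[apple,iron,flask,shaft,keg]
Tick 6: prefer B, take mesh from B; A=[-] B=[disk,peg] C=[apple,iron,flask,shaft,keg,mesh]
Tick 7: prefer A, take disk from B; A=[-] B=[peg] C=[apple,iron,flask,shaft,keg,mesh,disk]
Tick 8: prefer B, take peg from B; A=[-] B=[-] C=[apple,iron,flask,shaft,keg,mesh,disk,peg]

Answer: B peg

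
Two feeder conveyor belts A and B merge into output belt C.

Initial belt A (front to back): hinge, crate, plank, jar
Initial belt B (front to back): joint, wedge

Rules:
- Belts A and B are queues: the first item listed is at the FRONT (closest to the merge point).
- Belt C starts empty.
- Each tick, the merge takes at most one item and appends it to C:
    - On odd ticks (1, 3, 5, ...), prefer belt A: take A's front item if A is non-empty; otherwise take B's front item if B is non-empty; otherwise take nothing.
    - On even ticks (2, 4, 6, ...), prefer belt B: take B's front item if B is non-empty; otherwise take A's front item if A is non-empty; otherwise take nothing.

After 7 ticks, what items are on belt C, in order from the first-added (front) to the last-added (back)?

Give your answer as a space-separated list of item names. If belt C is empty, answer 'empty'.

Tick 1: prefer A, take hinge from A; A=[crate,plank,jar] B=[joint,wedge] C=[hinge]
Tick 2: prefer B, take joint from B; A=[crate,plank,jar] B=[wedge] C=[hinge,joint]
Tick 3: prefer A, take crate from A; A=[plank,jar] B=[wedge] C=[hinge,joint,crate]
Tick 4: prefer B, take wedge from B; A=[plank,jar] B=[-] C=[hinge,joint,crate,wedge]
Tick 5: prefer A, take plank from A; A=[jar] B=[-] C=[hinge,joint,crate,wedge,plank]
Tick 6: prefer B, take jar from A; A=[-] B=[-] C=[hinge,joint,crate,wedge,plank,jar]
Tick 7: prefer A, both empty, nothing taken; A=[-] B=[-] C=[hinge,joint,crate,wedge,plank,jar]

Answer: hinge joint crate wedge plank jar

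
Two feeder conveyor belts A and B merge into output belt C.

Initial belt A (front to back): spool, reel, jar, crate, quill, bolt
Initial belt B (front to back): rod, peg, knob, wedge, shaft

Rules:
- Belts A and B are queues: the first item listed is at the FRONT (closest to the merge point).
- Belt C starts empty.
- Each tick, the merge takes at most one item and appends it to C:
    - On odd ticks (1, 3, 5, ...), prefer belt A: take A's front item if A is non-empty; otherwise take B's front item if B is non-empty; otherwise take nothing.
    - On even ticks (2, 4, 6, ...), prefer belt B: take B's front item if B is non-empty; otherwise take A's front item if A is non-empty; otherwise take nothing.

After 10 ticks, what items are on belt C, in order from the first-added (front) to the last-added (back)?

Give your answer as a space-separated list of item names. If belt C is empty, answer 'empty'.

Answer: spool rod reel peg jar knob crate wedge quill shaft

Derivation:
Tick 1: prefer A, take spool from A; A=[reel,jar,crate,quill,bolt] B=[rod,peg,knob,wedge,shaft] C=[spool]
Tick 2: prefer B, take rod from B; A=[reel,jar,crate,quill,bolt] B=[peg,knob,wedge,shaft] C=[spool,rod]
Tick 3: prefer A, take reel from A; A=[jar,crate,quill,bolt] B=[peg,knob,wedge,shaft] C=[spool,rod,reel]
Tick 4: prefer B, take peg from B; A=[jar,crate,quill,bolt] B=[knob,wedge,shaft] C=[spool,rod,reel,peg]
Tick 5: prefer A, take jar from A; A=[crate,quill,bolt] B=[knob,wedge,shaft] C=[spool,rod,reel,peg,jar]
Tick 6: prefer B, take knob from B; A=[crate,quill,bolt] B=[wedge,shaft] C=[spool,rod,reel,peg,jar,knob]
Tick 7: prefer A, take crate from A; A=[quill,bolt] B=[wedge,shaft] C=[spool,rod,reel,peg,jar,knob,crate]
Tick 8: prefer B, take wedge from B; A=[quill,bolt] B=[shaft] C=[spool,rod,reel,peg,jar,knob,crate,wedge]
Tick 9: prefer A, take quill from A; A=[bolt] B=[shaft] C=[spool,rod,reel,peg,jar,knob,crate,wedge,quill]
Tick 10: prefer B, take shaft from B; A=[bolt] B=[-] C=[spool,rod,reel,peg,jar,knob,crate,wedge,quill,shaft]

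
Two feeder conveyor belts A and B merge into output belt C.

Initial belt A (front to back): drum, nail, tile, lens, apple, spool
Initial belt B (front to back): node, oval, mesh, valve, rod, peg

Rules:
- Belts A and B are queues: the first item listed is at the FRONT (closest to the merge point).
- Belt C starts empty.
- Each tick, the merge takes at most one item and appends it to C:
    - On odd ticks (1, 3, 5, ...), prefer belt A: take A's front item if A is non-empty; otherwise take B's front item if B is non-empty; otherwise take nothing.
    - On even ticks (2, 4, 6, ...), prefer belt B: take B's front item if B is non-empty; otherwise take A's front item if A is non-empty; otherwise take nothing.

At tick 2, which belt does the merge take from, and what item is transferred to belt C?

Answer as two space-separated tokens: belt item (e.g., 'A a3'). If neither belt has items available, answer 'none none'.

Answer: B node

Derivation:
Tick 1: prefer A, take drum from A; A=[nail,tile,lens,apple,spool] B=[node,oval,mesh,valve,rod,peg] C=[drum]
Tick 2: prefer B, take node from B; A=[nail,tile,lens,apple,spool] B=[oval,mesh,valve,rod,peg] C=[drum,node]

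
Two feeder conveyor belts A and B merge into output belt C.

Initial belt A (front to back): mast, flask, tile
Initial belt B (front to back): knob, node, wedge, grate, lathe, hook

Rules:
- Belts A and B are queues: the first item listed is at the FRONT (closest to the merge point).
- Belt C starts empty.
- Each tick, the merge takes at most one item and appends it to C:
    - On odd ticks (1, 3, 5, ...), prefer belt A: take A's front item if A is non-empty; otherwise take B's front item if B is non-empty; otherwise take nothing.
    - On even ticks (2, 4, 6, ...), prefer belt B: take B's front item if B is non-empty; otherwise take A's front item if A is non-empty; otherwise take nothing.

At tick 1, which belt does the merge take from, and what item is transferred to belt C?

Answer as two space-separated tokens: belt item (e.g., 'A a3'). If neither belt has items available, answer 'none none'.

Answer: A mast

Derivation:
Tick 1: prefer A, take mast from A; A=[flask,tile] B=[knob,node,wedge,grate,lathe,hook] C=[mast]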